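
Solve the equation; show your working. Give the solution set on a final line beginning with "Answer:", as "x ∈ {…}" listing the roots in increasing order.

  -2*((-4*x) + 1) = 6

Step 1. [-2*((-4*x) + 1) = 6] -2·(inner) — divide through by -2 ⇒ div: (-4*x) + 1 = -3.
Step 2. [(-4*x) + 1 = -3] the outer +1 inverts by subtracting 1, so sub: -4*x = -4.
Step 3. [-4*x = -4] LHS = -4·(…); ÷-4 both sides. So div: x = 1.

Answer: x ∈ {1}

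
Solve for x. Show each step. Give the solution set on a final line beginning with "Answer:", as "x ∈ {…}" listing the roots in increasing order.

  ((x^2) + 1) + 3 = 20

Step 1. [((x^2) + 1) + 3 = 20] subtract 3: x sits inside (… + 3). So sub: (x^2) + 1 = 17.
Step 2. [(x^2) + 1 = 17] subtract 1: x sits inside (… + 1), so sub: x^2 = 16.
Step 3. [x^2 = 16] √ both sides: 16 ≥ 0 gives two branches, so sqrt: x = 4 or -4.

Answer: x ∈ {-4, 4}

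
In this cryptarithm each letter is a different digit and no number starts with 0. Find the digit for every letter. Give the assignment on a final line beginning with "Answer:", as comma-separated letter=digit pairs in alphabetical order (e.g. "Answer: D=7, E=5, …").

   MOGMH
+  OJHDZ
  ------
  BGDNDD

Step 1. [col 1: H + Z ≡ D (mod 10)] several values work for H in column 1 (H + Z ≡ D (mod 10), carry-in 0); try H=8. So H=8.
Step 2. [col 1: H + Z ≡ D (mod 10)] column 1 (H + Z ≡ D (mod 10), carry-in 0) doesn't pin D yet; pick D=5 and continue ⇒ D=5.
Step 3. [B] adding two 5-digit numbers gives at most 5+1 digits, and here it does — B is that final carry and must be 1 ⇒ B=1.
Step 4. [col 1: H + Z ≡ D (mod 10)] column 1: given H=8, D=5, carry-in 0, and digits 1,5,8 already taken and all letters distinct, H+Z≡D (mod 10) forces Z=7. So Z=7.
Step 5. [col 2: M + D ≡ D (mod 10)] column 2: given D=5, carry-in 1, and digits 1,5,7,8 already taken and all letters distinct, M+D≡D (mod 10) forces M=9 ⇒ M=9.
Step 6. [col 3: G + H ≡ N (mod 10)] column 3 (G + H ≡ N (mod 10), carry-in 1) doesn't pin G yet; pick G=3 and continue. So G=3.
Step 7. [col 3: G + H ≡ N (mod 10)] from column 3 (G=3, H=8, carry-in 1, digits 1,3,5,7,8,9 already taken and all letters distinct): N must equal 2 ⇒ N=2.
Step 8. [col 4: O + J ≡ D (mod 10)] O=4 is one option consistent with column 4 (O + J ≡ D (mod 10), carry-in 1) — take it ⇒ O=4.
Step 9. [col 4: O + J ≡ D (mod 10)] in column 4 we have O+J≡D with carry-in 1; given O=4, D=5 and digits 1,2,3,4,5,7,8,9 already taken and all letters distinct, that pins J to 0. So J=0.

Answer: B=1, D=5, G=3, H=8, J=0, M=9, N=2, O=4, Z=7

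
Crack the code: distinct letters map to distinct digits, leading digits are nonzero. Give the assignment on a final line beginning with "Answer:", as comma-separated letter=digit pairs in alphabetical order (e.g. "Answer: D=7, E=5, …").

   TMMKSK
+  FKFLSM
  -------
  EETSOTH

Step 1. [col 1: K + M ≡ H (mod 10)] no forcing yet in column 1 (carry-in 0); M=8 is free and consistent — try it. So M=8.
Step 2. [col 1: K + M ≡ H (mod 10)] column 1 (K + M ≡ H (mod 10), carry-in 0) doesn't pin K yet; pick K=4 and continue. So K=4.
Step 3. [col 1: K + M ≡ H (mod 10)] from column 1 (K=4, M=8, carry-in 0, digits 4,8 already taken and all letters distinct): H must equal 2 ⇒ H=2.
Step 4. [col 2: S + S ≡ T (mod 10)] T=3 is one option consistent with column 2 (S + S ≡ T (mod 10), carry-in 1) — take it, so T=3.
Step 5. [col 2: S + S ≡ T (mod 10)] several values work for S in column 2 (S + S ≡ T (mod 10), carry-in 1); try S=6. So S=6.
Step 6. [col 3: K + L ≡ O (mod 10)] several values work for O in column 3 (K + L ≡ O (mod 10), carry-in 1); try O=0. So O=0.
Step 7. [col 3: K + L ≡ O (mod 10)] column 3 reads K+L+carry(1)=O with K=4, O=0; with digits 0,2,3,4,6,8 already taken and all letters distinct, the only value for L is 5, so L=5.
Step 8. [col 4: M + F ≡ S (mod 10)] column 4 reads M+F+carry(1)=S with M=8, S=6; with digits 0,2,3,4,5,6,8 already taken and all letters distinct, the only value for F is 7 ⇒ F=7.
Step 9. [col 6: T + F ≡ E (mod 10)] in column 6 we have T+F≡E with carry-in 1; given T=3, F=7 and digits 0,2,3,4,5,6,7,8 already taken and all letters distinct, that pins E to 1, so E=1.

Answer: E=1, F=7, H=2, K=4, L=5, M=8, O=0, S=6, T=3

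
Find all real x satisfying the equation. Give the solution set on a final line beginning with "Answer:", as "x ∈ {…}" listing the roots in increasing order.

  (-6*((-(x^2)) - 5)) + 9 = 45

Step 1. [(-6*((-(x^2)) - 5)) + 9 = 45] +9 is outermost — subtract 9 both sides, so sub: -6*((-(x^2)) - 5) = 36.
Step 2. [-6*((-(x^2)) - 5) = 36] -6 out front; divide by -6, so div: (-(x^2)) - 5 = -6.
Step 3. [(-(x^2)) - 5 = -6] add 5: x sits inside (… - 5), so sub: -(x^2) = -1.
Step 4. [-(x^2) = -1] leading − — multiply by −1, so neg: x^2 = 1.
Step 5. [x^2 = 1] √ both sides: 1 ≥ 0 gives two branches, so sqrt: x = 1 or -1.

Answer: x ∈ {-1, 1}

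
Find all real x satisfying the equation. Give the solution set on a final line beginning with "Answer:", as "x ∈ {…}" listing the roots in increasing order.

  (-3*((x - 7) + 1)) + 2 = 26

Step 1. [(-3*((x - 7) + 1)) + 2 = 26] the outer +2 inverts by subtracting 2 ⇒ sub: -3*((x - 7) + 1) = 24.
Step 2. [-3*((x - 7) + 1) = 24] divide by the outer -3. So div: (x - 7) + 1 = -8.
Step 3. [(x - 7) + 1 = -8] +1 is outermost — subtract 1 both sides ⇒ sub: x - 7 = -9.
Step 4. [x - 7 = -9] -7 is outermost — add 7 both sides, so sub: x = -2.

Answer: x ∈ {-2}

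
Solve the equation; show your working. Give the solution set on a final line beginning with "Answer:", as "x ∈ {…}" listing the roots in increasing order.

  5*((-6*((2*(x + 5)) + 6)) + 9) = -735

Step 1. [5*((-6*((2*(x + 5)) + 6)) + 9) = -735] 5 out front; divide by 5, so div: (-6*((2*(x + 5)) + 6)) + 9 = -147.
Step 2. [(-6*((2*(x + 5)) + 6)) + 9 = -147] subtract 9: x sits inside (… + 9) ⇒ sub: -6*((2*(x + 5)) + 6) = -156.
Step 3. [-6*((2*(x + 5)) + 6) = -156] divide by the outer -6, so div: (2*(x + 5)) + 6 = 26.
Step 4. [(2*(x + 5)) + 6 = 26] 2 | LHS and 2 | 26: pull 2 out. So factor: (x + 5) + 3 = 13.
Step 5. [(x + 5) + 3 = 13] 3 comes off first (subtract 3) ⇒ sub: x + 5 = 10.
Step 6. [x + 5 = 10] the outer +5 inverts by subtracting 5 ⇒ sub: x = 5.

Answer: x ∈ {5}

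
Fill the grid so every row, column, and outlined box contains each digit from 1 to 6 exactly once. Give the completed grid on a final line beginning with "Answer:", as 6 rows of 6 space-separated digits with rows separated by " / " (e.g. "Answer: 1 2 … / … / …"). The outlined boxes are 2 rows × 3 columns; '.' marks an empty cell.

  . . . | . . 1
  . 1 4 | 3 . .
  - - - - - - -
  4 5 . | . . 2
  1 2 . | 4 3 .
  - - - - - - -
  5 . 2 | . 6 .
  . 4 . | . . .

Step 1. [r1c2∈{3,6}] across col 2, 6 lands solely at r1c2. So r1c2=6.
Step 2. [r6c3∈{1,3,6}] 1 has one home in col 3: r6c3. So r6c3=1.
Step 3. [r3c4∈{1,6}] col 4 places 6 nowhere but r3c4. So r3c4=6.
Step 4. [r1c3∈{3,5}] across col 3, 5 lands solely at r1c3, so r1c3=5.
Step 5. [r1c4∈{2}] r1c4 has the single candidate 2. So r1c4=2.
Step 6. [r2c5∈{5}] r2c5's peers cover all but 5, so r2c5=5.
Step 7. [r5c2∈{3}] r5c2 is down to just 3 ⇒ r5c2=3.
Step 8. [r6c6∈{3,5}] 3 has one home in row 6: r6c6. So r6c6=3.
Step 9. [r5c6∈{4}] r5c6's peers cover all but 4, so r5c6=4.
Step 10. [r4c6∈{5}] r4c6 has the single candidate 5. So r4c6=5.
Step 11. [r2c6∈{6}] r2c6 is down to just 6. So r2c6=6.
Step 12. [r6c1∈{6}] only 6 remains possible at r6c1, so r6c1=6.
Step 13. [r3c3∈{3}] nothing but 3 survives at r3c3, so r3c3=3.
Step 14. [r1c5∈{4}] r1c5's peers cover all but 4, so r1c5=4.
Step 15. [r2c1∈{2}] r2c1 has the single candidate 2, so r2c1=2.
Step 16. [r6c4∈{5}] nothing but 5 survives at r6c4. So r6c4=5.
Step 17. [r6c5∈{2}] r6c5's peers cover all but 2. So r6c5=2.
Step 18. [r5c4∈{1}] nothing but 1 survives at r5c4. So r5c4=1.
Step 19. [r1c1∈{3}] r1c1 has the single candidate 3. So r1c1=3.
Step 20. [r4c3∈{6}] r4c3's peers cover all but 6, so r4c3=6.
Step 21. [r3c5∈{1}] only 1 remains possible at r3c5, so r3c5=1.

Answer: 3 6 5 2 4 1 / 2 1 4 3 5 6 / 4 5 3 6 1 2 / 1 2 6 4 3 5 / 5 3 2 1 6 4 / 6 4 1 5 2 3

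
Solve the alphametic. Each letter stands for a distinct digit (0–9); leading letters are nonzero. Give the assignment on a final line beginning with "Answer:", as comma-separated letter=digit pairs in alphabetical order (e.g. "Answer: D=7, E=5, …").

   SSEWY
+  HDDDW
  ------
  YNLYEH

Step 1. [col 1: Y + W ≡ H (mod 10)] Y=1 is one option consistent with column 1 (Y + W ≡ H (mod 10), carry-in 0) — take it, so Y=1.
Step 2. [col 1: Y + W ≡ H (mod 10)] no forcing yet in column 1 (carry-in 0); H=5 is free and consistent — try it. So H=5.
Step 3. [col 1: Y + W ≡ H (mod 10)] column 1 reads Y+W+carry(0)=H with Y=1, H=5; with digits 1,5 already taken and all letters distinct, the only value for W is 4. So W=4.
Step 4. [col 2: W + D ≡ E (mod 10)] several values work for E in column 2 (W + D ≡ E (mod 10), carry-in 0); try E=2 ⇒ E=2.
Step 5. [col 2: W + D ≡ E (mod 10)] from column 2 (W=4, E=2, carry-in 0, digits 1,2,4,5 already taken and all letters distinct): D must equal 8 ⇒ D=8.
Step 6. [col 4: S + D ≡ L (mod 10)] no forcing yet in column 4 (carry-in 1); L=6 is free and consistent — try it. So L=6.
Step 7. [col 4: S + D ≡ L (mod 10)] column 4: given D=8, L=6, carry-in 1, and digits 1,2,4,5,6,8 already taken and all letters distinct, S+D≡L (mod 10) forces S=7 ⇒ S=7.
Step 8. [col 5: S + H ≡ N (mod 10)] column 5: given S=7, H=5, carry-in 1, and digits 1,2,4,5,6,7,8 already taken and all letters distinct, S+H≡N (mod 10) forces N=3, so N=3.

Answer: D=8, E=2, H=5, L=6, N=3, S=7, W=4, Y=1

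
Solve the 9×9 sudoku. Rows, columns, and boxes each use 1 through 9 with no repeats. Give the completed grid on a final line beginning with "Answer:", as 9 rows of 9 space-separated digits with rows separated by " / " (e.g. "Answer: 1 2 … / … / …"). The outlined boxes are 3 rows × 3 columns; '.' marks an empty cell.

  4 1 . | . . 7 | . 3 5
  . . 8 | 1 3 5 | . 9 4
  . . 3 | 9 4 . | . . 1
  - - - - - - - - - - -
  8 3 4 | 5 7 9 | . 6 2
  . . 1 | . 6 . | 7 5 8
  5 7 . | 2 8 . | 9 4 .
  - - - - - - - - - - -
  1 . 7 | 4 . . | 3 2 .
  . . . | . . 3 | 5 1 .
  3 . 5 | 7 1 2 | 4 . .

Step 1. [r8c5∈{9}] r8c5 is down to just 9. So r8c5=9.
Step 2. [r8c2∈{2,4,6,8}] across row 8, 4 lands solely at r8c2, so r8c2=4.
Step 3. [r8c4∈{6,8}] 8 has one home in row 8: r8c4, so r8c4=8.
Step 4. [r1c7∈{2,6,8}] row 1 places 8 nowhere but r1c7, so r1c7=8.
Step 5. [r7c2∈{6,8,9}] across row 7, 8 lands solely at r7c2. So r7c2=8.
Step 6. [r2c1∈{2,6,7}] in row 2, 7 fits only at r2c1. So r2c1=7.
Step 7. [r9c2∈{6,9}] across box 7, 9 lands solely at r9c2. So r9c2=9.
Step 8. [r5c2∈{2}] r5c2 has the single candidate 2, so r5c2=2.
Step 9. [r2c2∈{6}] r2c2 is down to just 6. So r2c2=6.
Step 10. [r8c1∈{2,6}] 6 has one home in col 1: r8c1, so r8c1=6.
Step 11. [r7c6∈{6}] only 6 remains possible at r7c6. So r7c6=6.
Step 12. [r3c1∈{2}] nothing but 2 survives at r3c1. So r3c1=2.
Step 13. [r9c8∈{8}] r9c8 has the single candidate 8 ⇒ r9c8=8.
Step 14. [r3c6∈{8}] r3c6 is down to just 8 ⇒ r3c6=8.
Step 15. [r3c7∈{6}] nothing but 6 survives at r3c7 ⇒ r3c7=6.
Step 16. [r5c4∈{3}] only 3 remains possible at r5c4. So r5c4=3.
Step 17. [r6c9∈{3}] only 3 remains possible at r6c9 ⇒ r6c9=3.
Step 18. [r2c7∈{2}] r2c7 is down to just 2, so r2c7=2.
Step 19. [r3c8∈{7}] r3c8's peers cover all but 7. So r3c8=7.
Step 20. [r7c5∈{5}] r7c5 has the single candidate 5. So r7c5=5.
Step 21. [r4c7∈{1}] r4c7 has the single candidate 1, so r4c7=1.
Step 22. [r5c6∈{4}] nothing but 4 survives at r5c6. So r5c6=4.
Step 23. [r9c9∈{6}] r9c9 has the single candidate 6. So r9c9=6.
Step 24. [r7c9∈{9}] nothing but 9 survives at r7c9. So r7c9=9.
Step 25. [r3c2∈{5}] r3c2 has the single candidate 5, so r3c2=5.
Step 26. [r6c6∈{1}] nothing but 1 survives at r6c6. So r6c6=1.
Step 27. [r8c3∈{2}] r8c3 is down to just 2. So r8c3=2.
Step 28. [r1c5∈{2}] only 2 remains possible at r1c5 ⇒ r1c5=2.
Step 29. [r6c3∈{6}] r6c3 has the single candidate 6 ⇒ r6c3=6.
Step 30. [r5c1∈{9}] r5c1 is down to just 9, so r5c1=9.
Step 31. [r8c9∈{7}] r8c9 has the single candidate 7, so r8c9=7.
Step 32. [r1c4∈{6}] r1c4's peers cover all but 6 ⇒ r1c4=6.
Step 33. [r1c3∈{9}] only 9 remains possible at r1c3. So r1c3=9.

Answer: 4 1 9 6 2 7 8 3 5 / 7 6 8 1 3 5 2 9 4 / 2 5 3 9 4 8 6 7 1 / 8 3 4 5 7 9 1 6 2 / 9 2 1 3 6 4 7 5 8 / 5 7 6 2 8 1 9 4 3 / 1 8 7 4 5 6 3 2 9 / 6 4 2 8 9 3 5 1 7 / 3 9 5 7 1 2 4 8 6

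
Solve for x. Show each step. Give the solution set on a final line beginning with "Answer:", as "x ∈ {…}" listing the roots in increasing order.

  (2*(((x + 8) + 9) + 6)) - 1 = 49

Step 1. [(2*(((x + 8) + 9) + 6)) - 1 = 49] 1 comes off first (add 1) ⇒ sub: 2*(((x + 8) + 9) + 6) = 50.
Step 2. [2*(((x + 8) + 9) + 6) = 50] 2·(inner) — divide through by 2. So div: ((x + 8) + 9) + 6 = 25.
Step 3. [((x + 8) + 9) + 6 = 25] +6 is outermost — subtract 6 both sides, so sub: (x + 8) + 9 = 19.
Step 4. [(x + 8) + 9 = 19] the outer +9 inverts by subtracting 9, so sub: x + 8 = 10.
Step 5. [x + 8 = 10] subtract 8: x sits inside (… + 8) ⇒ sub: x = 2.

Answer: x ∈ {2}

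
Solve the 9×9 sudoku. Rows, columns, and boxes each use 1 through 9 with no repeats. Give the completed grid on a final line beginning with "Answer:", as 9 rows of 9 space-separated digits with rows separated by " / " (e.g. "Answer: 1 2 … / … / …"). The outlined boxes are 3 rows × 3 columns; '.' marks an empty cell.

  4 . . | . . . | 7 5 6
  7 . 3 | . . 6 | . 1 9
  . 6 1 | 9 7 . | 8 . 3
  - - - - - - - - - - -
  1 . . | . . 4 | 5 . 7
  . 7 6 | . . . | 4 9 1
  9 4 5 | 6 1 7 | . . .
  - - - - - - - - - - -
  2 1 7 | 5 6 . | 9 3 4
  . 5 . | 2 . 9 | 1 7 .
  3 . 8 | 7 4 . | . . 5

Step 1. [r2c7∈{2}] only 2 remains possible at r2c7. So r2c7=2.
Step 2. [r8c5∈{3,8}] r8c5 is the only open cell in row 8 admitting 3, so r8c5=3.
Step 3. [r5c1∈{8}] r5c1 is down to just 8 ⇒ r5c1=8.
Step 4. [r4c3∈{2}] r4c3 has the single candidate 2 ⇒ r4c3=2.
Step 5. [r1c2∈{2,8,9}] 2 has one home in col 2: r1c2. So r1c2=2.
Step 6. [r1c5∈{8}] only 8 remains possible at r1c5. So r1c5=8.
Step 7. [r5c4∈{3}] nothing but 3 survives at r5c4, so r5c4=3.
Step 8. [r6c9∈{2,8}] r6c9 is the only open cell in col 9 admitting 2. So r6c9=2.
Step 9. [r2c5∈{5}] only 5 remains possible at r2c5, so r2c5=5.
Step 10. [r4c8∈{6,8}] across row 4, 6 lands solely at r4c8 ⇒ r4c8=6.
Step 11. [r5c6∈{2,5}] row 5 places 5 nowhere but r5c6 ⇒ r5c6=5.
Step 12. [r1c6∈{1,3}] across row 1, 3 lands solely at r1c6. So r1c6=3.
Step 13. [r9c7∈{6}] nothing but 6 survives at r9c7. So r9c7=6.
Step 14. [r6c7∈{3}] r6c7 has the single candidate 3 ⇒ r6c7=3.
Step 15. [r2c2∈{8}] only 8 remains possible at r2c2 ⇒ r2c2=8.
Step 16. [r8c3∈{4}] only 4 remains possible at r8c3, so r8c3=4.
Step 17. [r4c4∈{8}] nothing but 8 survives at r4c4. So r4c4=8.
Step 18. [r5c5∈{2}] only 2 remains possible at r5c5 ⇒ r5c5=2.
Step 19. [r3c6∈{2}] r3c6 is down to just 2. So r3c6=2.
Step 20. [r7c6∈{8}] only 8 remains possible at r7c6, so r7c6=8.
Step 21. [r1c4∈{1}] only 1 remains possible at r1c4. So r1c4=1.
Step 22. [r4c2∈{3}] only 3 remains possible at r4c2. So r4c2=3.
Step 23. [r9c2∈{9}] nothing but 9 survives at r9c2. So r9c2=9.
Step 24. [r3c1∈{5}] r3c1's peers cover all but 5, so r3c1=5.
Step 25. [r1c3∈{9}] r1c3 has the single candidate 9 ⇒ r1c3=9.
Step 26. [r4c5∈{9}] r4c5 has the single candidate 9. So r4c5=9.
Step 27. [r9c8∈{2}] only 2 remains possible at r9c8. So r9c8=2.
Step 28. [r6c8∈{8}] only 8 remains possible at r6c8, so r6c8=8.
Step 29. [r2c4∈{4}] nothing but 4 survives at r2c4 ⇒ r2c4=4.
Step 30. [r8c9∈{8}] r8c9 is down to just 8 ⇒ r8c9=8.
Step 31. [r3c8∈{4}] only 4 remains possible at r3c8. So r3c8=4.
Step 32. [r9c6∈{1}] nothing but 1 survives at r9c6, so r9c6=1.
Step 33. [r8c1∈{6}] nothing but 6 survives at r8c1 ⇒ r8c1=6.

Answer: 4 2 9 1 8 3 7 5 6 / 7 8 3 4 5 6 2 1 9 / 5 6 1 9 7 2 8 4 3 / 1 3 2 8 9 4 5 6 7 / 8 7 6 3 2 5 4 9 1 / 9 4 5 6 1 7 3 8 2 / 2 1 7 5 6 8 9 3 4 / 6 5 4 2 3 9 1 7 8 / 3 9 8 7 4 1 6 2 5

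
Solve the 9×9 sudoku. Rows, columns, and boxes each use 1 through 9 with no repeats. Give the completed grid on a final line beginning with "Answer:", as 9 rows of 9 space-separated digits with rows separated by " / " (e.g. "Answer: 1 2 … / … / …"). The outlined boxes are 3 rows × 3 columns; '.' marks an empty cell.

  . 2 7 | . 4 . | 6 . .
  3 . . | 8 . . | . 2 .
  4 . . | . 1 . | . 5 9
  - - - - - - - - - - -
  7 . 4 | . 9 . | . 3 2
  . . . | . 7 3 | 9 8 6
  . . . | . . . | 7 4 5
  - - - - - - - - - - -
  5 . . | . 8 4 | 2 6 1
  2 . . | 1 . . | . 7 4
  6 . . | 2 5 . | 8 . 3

Step 1. [r6c4∈{6}] only 6 remains possible at r6c4. So r6c4=6.
Step 2. [r5c1∈{1}] r5c1's peers cover all but 1, so r5c1=1.
Step 3. [r2c5∈{6}] r2c5 has the single candidate 6. So r2c5=6.
Step 4. [r4c4∈{5}] nothing but 5 survives at r4c4 ⇒ r4c4=5.
Step 5. [r8c5∈{3}] r8c5's peers cover all but 3. So r8c5=3.
Step 6. [r6c6∈{1,2,8}] r6c6 is the only open cell in row 6 admitting 1 ⇒ r6c6=1.
Step 7. [r9c8∈{9}] r9c8 is down to just 9, so r9c8=9.
Step 8. [r9c6∈{7}] r9c6 is down to just 7, so r9c6=7.
Step 9. [r7c4∈{9}] nothing but 9 survives at r7c4, so r7c4=9.
Step 10. [r5c3∈{2,5}] across row 5, 2 lands solely at r5c3 ⇒ r5c3=2.
Step 11. [r2c3∈{1,5,9}] across col 3, 5 lands solely at r2c3. So r2c3=5.
Step 12. [r2c2∈{1,9}] across box 1, 1 lands solely at r2c2 ⇒ r2c2=1.
Step 13. [r1c1∈{8,9}] in box 1, 9 fits only at r1c1. So r1c1=9.
Step 14. [r6c1∈{8}] only 8 remains possible at r6c1. So r6c1=8.
Step 15. [r3c3∈{6,8}] in col 3, 6 fits only at r3c3, so r3c3=6.
Step 16. [r8c3∈{8,9}] col 3 places 8 nowhere but r8c3 ⇒ r8c3=8.
Step 17. [r7c3∈{3}] nothing but 3 survives at r7c3 ⇒ r7c3=3.
Step 18. [r6c3∈{9}] only 9 remains possible at r6c3. So r6c3=9.
Step 19. [r3c4∈{3,7}] in row 3, 7 fits only at r3c4 ⇒ r3c4=7.
Step 20. [r9c3∈{1}] nothing but 1 survives at r9c3 ⇒ r9c3=1.
Step 21. [r4c2∈{6}] nothing but 6 survives at r4c2. So r4c2=6.
Step 22. [r6c5∈{2}] r6c5's peers cover all but 2. So r6c5=2.
Step 23. [r7c2∈{7}] nothing but 7 survives at r7c2, so r7c2=7.
Step 24. [r1c9∈{8}] r1c9's peers cover all but 8, so r1c9=8.
Step 25. [r2c6∈{9}] r2c6 is down to just 9 ⇒ r2c6=9.
Step 26. [r3c2∈{8}] r3c2 is down to just 8. So r3c2=8.
Step 27. [r5c2∈{5}] nothing but 5 survives at r5c2. So r5c2=5.
Step 28. [r3c7∈{3}] r3c7 has the single candidate 3. So r3c7=3.
Step 29. [r4c6∈{8}] r4c6 has the single candidate 8. So r4c6=8.
Step 30. [r8c6∈{6}] r8c6 is down to just 6 ⇒ r8c6=6.
Step 31. [r3c6∈{2}] r3c6's peers cover all but 2, so r3c6=2.
Step 32. [r2c9∈{7}] r2c9's peers cover all but 7. So r2c9=7.
Step 33. [r8c2∈{9}] r8c2 is down to just 9. So r8c2=9.
Step 34. [r6c2∈{3}] r6c2 is down to just 3 ⇒ r6c2=3.
Step 35. [r1c8∈{1}] only 1 remains possible at r1c8. So r1c8=1.
Step 36. [r5c4∈{4}] r5c4's peers cover all but 4 ⇒ r5c4=4.
Step 37. [r9c2∈{4}] r9c2 is down to just 4. So r9c2=4.
Step 38. [r1c6∈{5}] only 5 remains possible at r1c6, so r1c6=5.
Step 39. [r8c7∈{5}] r8c7 has the single candidate 5 ⇒ r8c7=5.
Step 40. [r4c7∈{1}] nothing but 1 survives at r4c7. So r4c7=1.
Step 41. [r1c4∈{3}] r1c4 has the single candidate 3, so r1c4=3.
Step 42. [r2c7∈{4}] nothing but 4 survives at r2c7 ⇒ r2c7=4.

Answer: 9 2 7 3 4 5 6 1 8 / 3 1 5 8 6 9 4 2 7 / 4 8 6 7 1 2 3 5 9 / 7 6 4 5 9 8 1 3 2 / 1 5 2 4 7 3 9 8 6 / 8 3 9 6 2 1 7 4 5 / 5 7 3 9 8 4 2 6 1 / 2 9 8 1 3 6 5 7 4 / 6 4 1 2 5 7 8 9 3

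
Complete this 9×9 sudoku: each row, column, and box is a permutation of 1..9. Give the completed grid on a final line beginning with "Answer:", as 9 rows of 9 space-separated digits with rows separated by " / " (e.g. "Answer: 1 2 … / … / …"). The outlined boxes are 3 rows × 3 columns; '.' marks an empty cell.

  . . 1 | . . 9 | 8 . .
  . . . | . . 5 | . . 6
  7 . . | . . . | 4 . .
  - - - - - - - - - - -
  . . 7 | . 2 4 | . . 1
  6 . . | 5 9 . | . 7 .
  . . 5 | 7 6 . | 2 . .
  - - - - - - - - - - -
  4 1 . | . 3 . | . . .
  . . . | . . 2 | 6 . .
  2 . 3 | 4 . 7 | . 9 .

Step 1. [r5c7∈{3}] r5c7's peers cover all but 3, so r5c7=3.
Step 2. [r9c2∈{5,6,8}] row 9 places 6 nowhere but r9c2, so r9c2=6.
Step 3. [r3c3∈{2,6,8,9}] across col 3, 6 lands solely at r3c3. So r3c3=6.
Step 4. [r8c2∈{5,7,8,9}] across col 2, 7 lands solely at r8c2 ⇒ r8c2=7.
Step 5. [r8c1∈{5,8,9}] box 7 places 5 nowhere but r8c1 ⇒ r8c1=5.
Step 6. [r1c1∈{3}] r1c1 is down to just 3, so r1c1=3.
Step 7. [r9c5∈{1,5,8}] col 5 places 5 nowhere but r9c5. So r9c5=5.
Step 8. [r9c9∈{8}] r9c9 is down to just 8 ⇒ r9c9=8.
Step 9. [r5c9∈{4}] only 4 remains possible at r5c9 ⇒ r5c9=4.
Step 10. [r2c3∈{2,4,8,9}] across col 3, 4 lands solely at r2c3. So r2c3=4.
Step 11. [r6c9∈{9}] r6c9 is down to just 9. So r6c9=9.
Step 12. [r3c2∈{2,5,8,9}] in row 3, 9 fits only at r3c2, so r3c2=9.
Step 13. [r2c1∈{8}] r2c1 is down to just 8. So r2c1=8.
Step 14. [r2c2∈{2}] r2c2's peers cover all but 2 ⇒ r2c2=2.
Step 15. [r5c2∈{8}] only 8 remains possible at r5c2 ⇒ r5c2=8.
Step 16. [r6c8∈{8}] r6c8's peers cover all but 8 ⇒ r6c8=8.
Step 17. [r4c4∈{3,8}] r4c4 is the only open cell in row 4 admitting 8 ⇒ r4c4=8.
Step 18. [r6c6∈{1,3}] 3 has one home in box 5: r6c6 ⇒ r6c6=3.
Step 19. [r1c4∈{2,6}] row 1 places 6 nowhere but r1c4 ⇒ r1c4=6.
Step 20. [r3c4∈{1,2,3}] r3c4 is the only open cell in col 4 admitting 2, so r3c4=2.
Step 21. [r4c7∈{5}] nothing but 5 survives at r4c7. So r4c7=5.
Step 22. [r7c7∈{7}] r7c7 is down to just 7, so r7c7=7.
Step 23. [r1c9∈{2,5,7}] 7 has one home in col 9: r1c9. So r1c9=7.
Step 24. [r8c8∈{1,3,4}] 4 has one home in row 8: r8c8 ⇒ r8c8=4.
Step 25. [r1c8∈{2,5}] 2 has one home in row 1: r1c8. So r1c8=2.
Step 26. [r7c8∈{5}] r7c8 is down to just 5 ⇒ r7c8=5.
Step 27. [r2c4∈{1,3}] across col 4, 3 lands solely at r2c4. So r2c4=3.
Step 28. [r2c8∈{1}] r2c8 is down to just 1, so r2c8=1.
Step 29. [r7c4∈{9}] r7c4 has the single candidate 9, so r7c4=9.
Step 30. [r7c3∈{8}] r7c3 is down to just 8, so r7c3=8.
Step 31. [r3c6∈{1,8}] col 6 places 8 nowhere but r3c6, so r3c6=8.
Step 32. [r8c9∈{3}] r8c9's peers cover all but 3. So r8c9=3.
Step 33. [r8c4∈{1}] r8c4's peers cover all but 1 ⇒ r8c4=1.
Step 34. [r4c1∈{9}] r4c1 is down to just 9. So r4c1=9.
Step 35. [r8c3∈{9}] nothing but 9 survives at r8c3, so r8c3=9.
Step 36. [r5c3∈{2}] r5c3's peers cover all but 2. So r5c3=2.
Step 37. [r7c9∈{2}] nothing but 2 survives at r7c9, so r7c9=2.
Step 38. [r2c7∈{9}] nothing but 9 survives at r2c7, so r2c7=9.
Step 39. [r2c5∈{7}] nothing but 7 survives at r2c5 ⇒ r2c5=7.
Step 40. [r9c7∈{1}] r9c7's peers cover all but 1 ⇒ r9c7=1.
Step 41. [r8c5∈{8}] r8c5 is down to just 8. So r8c5=8.
Step 42. [r7c6∈{6}] r7c6's peers cover all but 6 ⇒ r7c6=6.
Step 43. [r3c9∈{5}] r3c9's peers cover all but 5. So r3c9=5.
Step 44. [r1c5∈{4}] r1c5 is down to just 4. So r1c5=4.
Step 45. [r1c2∈{5}] r1c2 has the single candidate 5. So r1c2=5.
Step 46. [r3c8∈{3}] r3c8 has the single candidate 3 ⇒ r3c8=3.
Step 47. [r6c2∈{4}] nothing but 4 survives at r6c2. So r6c2=4.
Step 48. [r3c5∈{1}] r3c5's peers cover all but 1. So r3c5=1.
Step 49. [r6c1∈{1}] only 1 remains possible at r6c1 ⇒ r6c1=1.
Step 50. [r4c2∈{3}] r4c2's peers cover all but 3 ⇒ r4c2=3.
Step 51. [r4c8∈{6}] r4c8's peers cover all but 6. So r4c8=6.
Step 52. [r5c6∈{1}] r5c6 has the single candidate 1 ⇒ r5c6=1.

Answer: 3 5 1 6 4 9 8 2 7 / 8 2 4 3 7 5 9 1 6 / 7 9 6 2 1 8 4 3 5 / 9 3 7 8 2 4 5 6 1 / 6 8 2 5 9 1 3 7 4 / 1 4 5 7 6 3 2 8 9 / 4 1 8 9 3 6 7 5 2 / 5 7 9 1 8 2 6 4 3 / 2 6 3 4 5 7 1 9 8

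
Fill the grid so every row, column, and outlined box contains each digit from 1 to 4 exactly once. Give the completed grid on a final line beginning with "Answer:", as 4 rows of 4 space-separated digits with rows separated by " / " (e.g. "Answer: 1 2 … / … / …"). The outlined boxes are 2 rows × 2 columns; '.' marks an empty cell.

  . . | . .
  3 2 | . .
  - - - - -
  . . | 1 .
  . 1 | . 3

Step 1. [r1c2∈{4}] r1c2 has the single candidate 4. So r1c2=4.
Step 2. [r2c4∈{1,4}] row 2 places 1 nowhere but r2c4 ⇒ r2c4=1.
Step 3. [r3c4∈{2,4}] in col 4, 4 fits only at r3c4 ⇒ r3c4=4.
Step 4. [r4c3∈{2}] r4c3 has the single candidate 2, so r4c3=2.
Step 5. [r3c2∈{3}] r3c2 has the single candidate 3 ⇒ r3c2=3.
Step 6. [r1c4∈{2}] nothing but 2 survives at r1c4, so r1c4=2.
Step 7. [r3c1∈{2}] nothing but 2 survives at r3c1, so r3c1=2.
Step 8. [r2c3∈{4}] nothing but 4 survives at r2c3 ⇒ r2c3=4.
Step 9. [r4c1∈{4}] r4c1's peers cover all but 4 ⇒ r4c1=4.
Step 10. [r1c3∈{3}] r1c3 is down to just 3, so r1c3=3.
Step 11. [r1c1∈{1}] nothing but 1 survives at r1c1 ⇒ r1c1=1.

Answer: 1 4 3 2 / 3 2 4 1 / 2 3 1 4 / 4 1 2 3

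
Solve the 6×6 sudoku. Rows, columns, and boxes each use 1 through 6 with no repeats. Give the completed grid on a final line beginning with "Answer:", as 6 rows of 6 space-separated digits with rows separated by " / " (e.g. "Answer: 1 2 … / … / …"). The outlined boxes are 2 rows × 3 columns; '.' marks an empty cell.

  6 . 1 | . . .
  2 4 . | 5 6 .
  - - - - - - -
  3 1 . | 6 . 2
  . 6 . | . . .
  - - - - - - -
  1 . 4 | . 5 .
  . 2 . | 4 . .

Step 1. [r4c6∈{1,3,4,5}] r4c6 is the only open cell in col 6 admitting 5 ⇒ r4c6=5.
Step 2. [r5c2∈{3}] r5c2 has the single candidate 3. So r5c2=3.
Step 3. [r1c5∈{2,3,4}] r1c5 is the only open cell in col 5 admitting 2 ⇒ r1c5=2.
Step 4. [r1c4∈{3}] only 3 remains possible at r1c4. So r1c4=3.
Step 5. [r4c5∈{1,3,4}] r4c5 is the only open cell in row 4 admitting 3 ⇒ r4c5=3.
Step 6. [r6c3∈{5,6}] r6c3 is the only open cell in col 3 admitting 6. So r6c3=6.
Step 7. [r6c5∈{1}] r6c5 is down to just 1, so r6c5=1.
Step 8. [r6c6∈{3}] r6c6's peers cover all but 3, so r6c6=3.
Step 9. [r3c3∈{5}] nothing but 5 survives at r3c3, so r3c3=5.
Step 10. [r4c1∈{4}] r4c1 is down to just 4. So r4c1=4.
Step 11. [r2c3∈{3}] only 3 remains possible at r2c3, so r2c3=3.
Step 12. [r4c3∈{2}] nothing but 2 survives at r4c3 ⇒ r4c3=2.
Step 13. [r1c2∈{5}] r1c2 has the single candidate 5, so r1c2=5.
Step 14. [r2c6∈{1}] r2c6 is down to just 1. So r2c6=1.
Step 15. [r6c1∈{5}] nothing but 5 survives at r6c1. So r6c1=5.
Step 16. [r1c6∈{4}] r1c6 is down to just 4. So r1c6=4.
Step 17. [r5c6∈{6}] r5c6's peers cover all but 6. So r5c6=6.
Step 18. [r4c4∈{1}] r4c4's peers cover all but 1. So r4c4=1.
Step 19. [r3c5∈{4}] only 4 remains possible at r3c5 ⇒ r3c5=4.
Step 20. [r5c4∈{2}] r5c4 has the single candidate 2 ⇒ r5c4=2.

Answer: 6 5 1 3 2 4 / 2 4 3 5 6 1 / 3 1 5 6 4 2 / 4 6 2 1 3 5 / 1 3 4 2 5 6 / 5 2 6 4 1 3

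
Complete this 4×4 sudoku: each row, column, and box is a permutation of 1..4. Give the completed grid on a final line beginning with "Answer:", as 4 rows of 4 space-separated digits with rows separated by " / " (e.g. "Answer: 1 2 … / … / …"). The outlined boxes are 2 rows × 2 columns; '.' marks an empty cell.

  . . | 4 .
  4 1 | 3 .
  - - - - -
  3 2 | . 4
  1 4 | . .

Step 1. [r2c4∈{2}] r2c4's peers cover all but 2 ⇒ r2c4=2.
Step 2. [r3c3∈{1}] r3c3 is down to just 1 ⇒ r3c3=1.
Step 3. [r4c3∈{2}] r4c3 has the single candidate 2, so r4c3=2.
Step 4. [r1c2∈{3}] r1c2 has the single candidate 3. So r1c2=3.
Step 5. [r4c4∈{3}] r4c4 is down to just 3, so r4c4=3.
Step 6. [r1c4∈{1}] r1c4's peers cover all but 1, so r1c4=1.
Step 7. [r1c1∈{2}] nothing but 2 survives at r1c1, so r1c1=2.

Answer: 2 3 4 1 / 4 1 3 2 / 3 2 1 4 / 1 4 2 3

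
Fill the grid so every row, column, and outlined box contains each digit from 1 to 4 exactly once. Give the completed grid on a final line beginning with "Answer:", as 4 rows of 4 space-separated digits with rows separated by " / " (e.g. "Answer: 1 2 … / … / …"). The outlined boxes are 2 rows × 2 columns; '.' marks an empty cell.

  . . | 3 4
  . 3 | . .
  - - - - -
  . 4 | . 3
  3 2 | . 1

Step 1. [r2c4∈{2}] only 2 remains possible at r2c4 ⇒ r2c4=2.
Step 2. [r1c2∈{1}] only 1 remains possible at r1c2 ⇒ r1c2=1.
Step 3. [r2c1∈{4}] r2c1 has the single candidate 4 ⇒ r2c1=4.
Step 4. [r3c1∈{1}] r3c1's peers cover all but 1. So r3c1=1.
Step 5. [r2c3∈{1}] r2c3 is down to just 1. So r2c3=1.
Step 6. [r3c3∈{2}] r3c3 has the single candidate 2 ⇒ r3c3=2.
Step 7. [r1c1∈{2}] nothing but 2 survives at r1c1 ⇒ r1c1=2.
Step 8. [r4c3∈{4}] r4c3's peers cover all but 4 ⇒ r4c3=4.

Answer: 2 1 3 4 / 4 3 1 2 / 1 4 2 3 / 3 2 4 1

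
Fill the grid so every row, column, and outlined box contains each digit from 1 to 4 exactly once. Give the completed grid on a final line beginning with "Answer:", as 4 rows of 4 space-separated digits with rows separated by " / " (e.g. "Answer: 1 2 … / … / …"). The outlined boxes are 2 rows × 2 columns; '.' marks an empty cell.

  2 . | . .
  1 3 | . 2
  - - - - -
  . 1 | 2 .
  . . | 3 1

Step 1. [r1c2∈{4}] nothing but 4 survives at r1c2 ⇒ r1c2=4.
Step 2. [r3c4∈{4}] r3c4 has the single candidate 4 ⇒ r3c4=4.
Step 3. [r1c3∈{1}] nothing but 1 survives at r1c3 ⇒ r1c3=1.
Step 4. [r4c1∈{4}] r4c1's peers cover all but 4, so r4c1=4.
Step 5. [r1c4∈{3}] r1c4's peers cover all but 3. So r1c4=3.
Step 6. [r4c2∈{2}] r4c2 has the single candidate 2. So r4c2=2.
Step 7. [r3c1∈{3}] nothing but 3 survives at r3c1 ⇒ r3c1=3.
Step 8. [r2c3∈{4}] r2c3 is down to just 4, so r2c3=4.

Answer: 2 4 1 3 / 1 3 4 2 / 3 1 2 4 / 4 2 3 1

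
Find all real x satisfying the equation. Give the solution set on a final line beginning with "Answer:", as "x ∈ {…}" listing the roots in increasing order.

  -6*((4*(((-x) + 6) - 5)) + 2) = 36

Step 1. [-6*((4*(((-x) + 6) - 5)) + 2) = 36] -6·(inner) — divide through by -6. So div: (4*(((-x) + 6) - 5)) + 2 = -6.
Step 2. [(4*(((-x) + 6) - 5)) + 2 = -6] 2 comes off first (subtract 2), so sub: 4*(((-x) + 6) - 5) = -8.
Step 3. [4*(((-x) + 6) - 5) = -8] leading coefficient 4: divide by 4, so div: ((-x) + 6) - 5 = -2.
Step 4. [((-x) + 6) - 5 = -2] peel the -5: add 5 from each side, so sub: (-x) + 6 = 3.
Step 5. [(-x) + 6 = 3] 6 comes off first (subtract 6), so sub: -x = -3.
Step 6. [-x = -3] leading − — multiply by −1 ⇒ neg: x = 3.

Answer: x ∈ {3}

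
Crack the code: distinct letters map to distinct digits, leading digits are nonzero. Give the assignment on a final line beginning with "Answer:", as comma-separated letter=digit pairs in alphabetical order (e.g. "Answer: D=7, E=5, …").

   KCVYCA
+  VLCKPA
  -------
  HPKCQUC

Step 1. [col 1: A + A ≡ C (mod 10)] A=6 is one option consistent with column 1 (A + A ≡ C (mod 10), carry-in 0) — take it. So A=6.
Step 2. [H] adding two 6-digit numbers gives at most 6+1 digits, and here it does — H is that final carry and must be 1, so H=1.
Step 3. [col 1: A + A ≡ C (mod 10)] from column 1 (A=6, carry-in 0, digits 1,6 already taken and all letters distinct): C must equal 2. So C=2.
Step 4. [col 2: C + P ≡ U (mod 10)] no forcing yet in column 2 (carry-in 1); U=0 is free and consistent — try it, so U=0.
Step 5. [col 2: C + P ≡ U (mod 10)] from column 2 (C=2, U=0, carry-in 1, digits 0,1,2,6 already taken and all letters distinct): P must equal 7 ⇒ P=7.
Step 6. [col 3: Y + K ≡ Q (mod 10)] column 3 (Y + K ≡ Q (mod 10), carry-in 1) doesn't pin K yet; pick K=8 and continue. So K=8.
Step 7. [col 3: Y + K ≡ Q (mod 10)] no forcing yet in column 3 (carry-in 1); Q=3 is free and consistent — try it ⇒ Q=3.
Step 8. [col 3: Y + K ≡ Q (mod 10)] from column 3 (K=8, Q=3, carry-in 1, digits 0,1,2,3,6,7,8 already taken and all letters distinct): Y must equal 4, so Y=4.
Step 9. [col 4: V + C ≡ C (mod 10)] in column 4 we have V+C≡C with carry-in 1; given C=2 and digits 0,1,2,3,4,6,7,8 already taken and all letters distinct, that pins V to 9, so V=9.
Step 10. [col 5: C + L ≡ K (mod 10)] from column 5 (C=2, K=8, carry-in 1, digits 0,1,2,3,4,6,7,8,9 already taken and all letters distinct): L must equal 5, so L=5.

Answer: A=6, C=2, H=1, K=8, L=5, P=7, Q=3, U=0, V=9, Y=4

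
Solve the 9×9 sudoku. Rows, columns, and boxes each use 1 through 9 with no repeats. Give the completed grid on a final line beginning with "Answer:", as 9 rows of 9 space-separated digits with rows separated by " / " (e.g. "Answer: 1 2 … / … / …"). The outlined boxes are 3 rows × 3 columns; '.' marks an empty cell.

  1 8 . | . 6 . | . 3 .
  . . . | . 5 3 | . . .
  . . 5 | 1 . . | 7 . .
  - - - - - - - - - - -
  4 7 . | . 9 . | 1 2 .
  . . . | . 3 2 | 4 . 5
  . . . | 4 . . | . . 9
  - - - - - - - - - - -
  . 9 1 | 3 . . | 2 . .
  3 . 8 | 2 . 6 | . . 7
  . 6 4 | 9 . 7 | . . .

Step 1. [r7c6∈{4,5,8}] across box 8, 5 lands solely at r7c6, so r7c6=5.
Step 2. [r4c6∈{8}] only 8 remains possible at r4c6, so r4c6=8.
Step 3. [r3c5∈{2,4,8}] r3c5 is the only open cell in col 5 admitting 2. So r3c5=2.
Step 4. [r2c4∈{7,8}] in col 4, 8 fits only at r2c4, so r2c4=8.
Step 5. [r8c2∈{5}] nothing but 5 survives at r8c2, so r8c2=5.
Step 6. [r9c8∈{1,5,8}] in col 8, 5 fits only at r9c8 ⇒ r9c8=5.
Step 7. [r6c1∈{2,5,6,8}] in row 6, 5 fits only at r6c1 ⇒ r6c1=5.
Step 8. [r5c1∈{6,8,9}] across col 1, 8 lands solely at r5c1, so r5c1=8.
Step 9. [r6c5∈{1,7}] across col 5, 7 lands solely at r6c5. So r6c5=7.
Step 10. [r8c7∈{9}] r8c7 has the single candidate 9, so r8c7=9.
Step 11. [r2c7∈{6}] nothing but 6 survives at r2c7, so r2c7=6.
Step 12. [r5c4∈{6}] only 6 remains possible at r5c4, so r5c4=6.
Step 13. [r3c2∈{3,4}] row 3 places 3 nowhere but r3c2, so r3c2=3.
Step 14. [r2c2∈{2,4}] r2c2 is the only open cell in col 2 admitting 4, so r2c2=4.
Step 15. [r6c2∈{1,2}] r6c2 is the only open cell in col 2 admitting 2, so r6c2=2.
Step 16. [r5c3∈{9}] only 9 remains possible at r5c3 ⇒ r5c3=9.
Step 17. [r1c6∈{4,9}] r1c6 is the only open cell in row 1 admitting 9, so r1c6=9.
Step 18. [r1c9∈{2,4}] in row 1, 4 fits only at r1c9. So r1c9=4.
Step 19. [r1c3∈{2,7}] in row 1, 2 fits only at r1c3 ⇒ r1c3=2.
Step 20. [r3c9∈{8}] only 8 remains possible at r3c9 ⇒ r3c9=8.
Step 21. [r3c8∈{9}] only 9 remains possible at r3c8, so r3c8=9.
Step 22. [r2c8∈{1}] r2c8's peers cover all but 1 ⇒ r2c8=1.
Step 23. [r8c5∈{1,4}] r8c5 is the only open cell in row 8 admitting 1 ⇒ r8c5=1.
Step 24. [r9c5∈{8}] nothing but 8 survives at r9c5. So r9c5=8.
Step 25. [r7c8∈{4,6,8}] 8 has one home in row 7: r7c8, so r7c8=8.
Step 26. [r6c8∈{6}] nothing but 6 survives at r6c8 ⇒ r6c8=6.
Step 27. [r4c9∈{3}] only 3 remains possible at r4c9. So r4c9=3.
Step 28. [r2c1∈{7,9}] r2c1 is the only open cell in row 2 admitting 9, so r2c1=9.
Step 29. [r3c6∈{4}] r3c6's peers cover all but 4. So r3c6=4.
Step 30. [r1c7∈{5}] r1c7 is down to just 5, so r1c7=5.
Step 31. [r1c4∈{7}] r1c4 is down to just 7. So r1c4=7.
Step 32. [r4c3∈{6}] r4c3's peers cover all but 6. So r4c3=6.
Step 33. [r9c7∈{3}] r9c7 has the single candidate 3, so r9c7=3.
Step 34. [r5c8∈{7}] r5c8 is down to just 7. So r5c8=7.
Step 35. [r6c6∈{1}] r6c6 has the single candidate 1. So r6c6=1.
Step 36. [r2c9∈{2}] nothing but 2 survives at r2c9 ⇒ r2c9=2.
Step 37. [r4c4∈{5}] nothing but 5 survives at r4c4 ⇒ r4c4=5.
Step 38. [r5c2∈{1}] nothing but 1 survives at r5c2, so r5c2=1.
Step 39. [r6c3∈{3}] r6c3's peers cover all but 3 ⇒ r6c3=3.
Step 40. [r7c9∈{6}] r7c9's peers cover all but 6. So r7c9=6.
Step 41. [r8c8∈{4}] nothing but 4 survives at r8c8 ⇒ r8c8=4.
Step 42. [r7c5∈{4}] nothing but 4 survives at r7c5, so r7c5=4.
Step 43. [r3c1∈{6}] r3c1 has the single candidate 6. So r3c1=6.
Step 44. [r9c9∈{1}] r9c9 is down to just 1. So r9c9=1.
Step 45. [r7c1∈{7}] r7c1 has the single candidate 7 ⇒ r7c1=7.
Step 46. [r2c3∈{7}] nothing but 7 survives at r2c3, so r2c3=7.
Step 47. [r9c1∈{2}] nothing but 2 survives at r9c1. So r9c1=2.
Step 48. [r6c7∈{8}] r6c7's peers cover all but 8 ⇒ r6c7=8.

Answer: 1 8 2 7 6 9 5 3 4 / 9 4 7 8 5 3 6 1 2 / 6 3 5 1 2 4 7 9 8 / 4 7 6 5 9 8 1 2 3 / 8 1 9 6 3 2 4 7 5 / 5 2 3 4 7 1 8 6 9 / 7 9 1 3 4 5 2 8 6 / 3 5 8 2 1 6 9 4 7 / 2 6 4 9 8 7 3 5 1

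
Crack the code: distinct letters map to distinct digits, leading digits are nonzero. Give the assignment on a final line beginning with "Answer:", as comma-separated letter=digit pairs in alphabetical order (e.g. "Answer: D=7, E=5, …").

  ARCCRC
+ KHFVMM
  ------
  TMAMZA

Step 1. [col 1: C + M ≡ A (mod 10)] column 1 (C + M ≡ A (mod 10), carry-in 0) doesn't pin A yet; pick A=3 and continue. So A=3.
Step 2. [col 1: C + M ≡ A (mod 10)] column 1 (C + M ≡ A (mod 10), carry-in 0) doesn't pin M yet; pick M=1 and continue, so M=1.
Step 3. [col 1: C + M ≡ A (mod 10)] column 1 reads C+M+carry(0)=A with M=1, A=3; with digits 1,3 already taken and all letters distinct, the only value for C is 2 ⇒ C=2.
Step 4. [col 2: R + M ≡ Z (mod 10)] column 2 (R + M ≡ Z (mod 10), carry-in 0) doesn't pin R yet; pick R=6 and continue ⇒ R=6.
Step 5. [col 2: R + M ≡ Z (mod 10)] column 2 reads R+M+carry(0)=Z with R=6, M=1; with digits 1,2,3,6 already taken and all letters distinct, the only value for Z is 7, so Z=7.
Step 6. [col 3: C + V ≡ M (mod 10)] in column 3 we have C+V≡M with carry-in 0; given C=2, M=1 and digits 1,2,3,6,7 already taken and all letters distinct, that pins V to 9. So V=9.
Step 7. [col 4: C + F ≡ A (mod 10)] column 4 reads C+F+carry(1)=A with C=2, A=3; with digits 1,2,3,6,7,9 already taken and all letters distinct, the only value for F is 0 ⇒ F=0.
Step 8. [col 5: R + H ≡ M (mod 10)] from column 5 (R=6, M=1, carry-in 0, digits 0,1,2,3,6,7,9 already taken and all letters distinct): H must equal 5 ⇒ H=5.
Step 9. [col 6: A + K ≡ T (mod 10)] in column 6 we have A+K≡T with carry-in 1; given A=3 and digits 0,1,2,3,5,6,7,9 already taken and all letters distinct, that pins T to 8 ⇒ T=8.
Step 10. [col 6: A + K ≡ T (mod 10)] column 6: given A=3, T=8, carry-in 1, and digits 0,1,2,3,5,6,7,8,9 already taken and all letters distinct, A+K≡T (mod 10) forces K=4, so K=4.

Answer: A=3, C=2, F=0, H=5, K=4, M=1, R=6, T=8, V=9, Z=7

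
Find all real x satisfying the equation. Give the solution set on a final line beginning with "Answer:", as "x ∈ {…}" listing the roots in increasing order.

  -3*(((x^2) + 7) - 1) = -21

Step 1. [-3*(((x^2) + 7) - 1) = -21] leading coefficient -3: divide by -3 ⇒ div: ((x^2) + 7) - 1 = 7.
Step 2. [((x^2) + 7) - 1 = 7] -1 is outermost — add 1 both sides, so sub: (x^2) + 7 = 8.
Step 3. [(x^2) + 7 = 8] +7 is outermost — subtract 7 both sides ⇒ sub: x^2 = 1.
Step 4. [x^2 = 1] √ both sides: 1 ≥ 0 gives two branches, so sqrt: x = 1 or -1.

Answer: x ∈ {-1, 1}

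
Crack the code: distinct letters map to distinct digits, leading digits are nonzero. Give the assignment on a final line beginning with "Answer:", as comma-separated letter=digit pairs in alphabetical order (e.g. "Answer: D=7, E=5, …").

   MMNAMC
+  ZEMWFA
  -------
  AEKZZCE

Step 1. [col 1: C + A ≡ E (mod 10)] C=9 is one option consistent with column 1 (C + A ≡ E (mod 10), carry-in 0) — take it ⇒ C=9.
Step 2. [col 1: C + A ≡ E (mod 10)] A=1 is one option consistent with column 1 (C + A ≡ E (mod 10), carry-in 0) — take it. So A=1.
Step 3. [col 1: C + A ≡ E (mod 10)] column 1 reads C+A+carry(0)=E with C=9, A=1; with digits 1,9 already taken and all letters distinct, the only value for E is 0, so E=0.
Step 4. [col 2: M + F ≡ C (mod 10)] M=6 is one option consistent with column 2 (M + F ≡ C (mod 10), carry-in 1) — take it ⇒ M=6.
Step 5. [col 2: M + F ≡ C (mod 10)] in column 2 we have M+F≡C with carry-in 1; given M=6, C=9 and digits 0,1,6,9 already taken and all letters distinct, that pins F to 2 ⇒ F=2.
Step 6. [col 3: A + W ≡ Z (mod 10)] W=3 is one option consistent with column 3 (A + W ≡ Z (mod 10), carry-in 0) — take it, so W=3.
Step 7. [col 3: A + W ≡ Z (mod 10)] column 3 reads A+W+carry(0)=Z with A=1, W=3; with digits 0,1,2,3,6,9 already taken and all letters distinct, the only value for Z is 4 ⇒ Z=4.
Step 8. [col 4: N + M ≡ Z (mod 10)] from column 4 (M=6, Z=4, carry-in 0, digits 0,1,2,3,4,6,9 already taken and all letters distinct): N must equal 8, so N=8.
Step 9. [col 5: M + E ≡ K (mod 10)] in column 5 we have M+E≡K with carry-in 1; given M=6, E=0 and digits 0,1,2,3,4,6,8,9 already taken and all letters distinct, that pins K to 7, so K=7.

Answer: A=1, C=9, E=0, F=2, K=7, M=6, N=8, W=3, Z=4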